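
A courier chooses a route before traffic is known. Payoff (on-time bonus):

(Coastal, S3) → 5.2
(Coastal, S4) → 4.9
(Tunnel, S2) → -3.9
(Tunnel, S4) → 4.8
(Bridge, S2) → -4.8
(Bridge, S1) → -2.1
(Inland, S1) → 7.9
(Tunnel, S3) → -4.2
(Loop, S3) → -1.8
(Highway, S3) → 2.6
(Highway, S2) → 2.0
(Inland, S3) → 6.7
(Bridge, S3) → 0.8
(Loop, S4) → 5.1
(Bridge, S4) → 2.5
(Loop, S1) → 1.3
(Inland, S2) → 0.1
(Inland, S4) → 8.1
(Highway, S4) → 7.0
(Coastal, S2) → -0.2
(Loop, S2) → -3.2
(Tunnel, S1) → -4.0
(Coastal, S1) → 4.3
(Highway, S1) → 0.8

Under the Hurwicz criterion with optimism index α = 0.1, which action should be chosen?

Highway

Tunnel: 0.1·4.8 + 0.9·(-4.2) = -3.3
Coastal: 0.1·5.2 + 0.9·(-0.2) = 0.34
Inland: 0.1·8.1 + 0.9·0.1 = 0.9
Bridge: 0.1·2.5 + 0.9·(-4.8) = -4.07
Loop: 0.1·5.1 + 0.9·(-3.2) = -2.37
Highway: 0.1·7.0 + 0.9·0.8 = 1.42
Highest Hurwicz score = 1.42 → Highway.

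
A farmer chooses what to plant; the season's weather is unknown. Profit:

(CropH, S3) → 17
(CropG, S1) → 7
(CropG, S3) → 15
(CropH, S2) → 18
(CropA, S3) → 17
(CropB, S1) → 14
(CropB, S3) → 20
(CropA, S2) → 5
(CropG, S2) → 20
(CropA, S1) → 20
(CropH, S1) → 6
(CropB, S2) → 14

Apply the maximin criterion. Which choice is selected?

Row minima: CropA=5, CropG=7, CropB=14, CropH=6
Best worst-case = 14 → CropB.

CropB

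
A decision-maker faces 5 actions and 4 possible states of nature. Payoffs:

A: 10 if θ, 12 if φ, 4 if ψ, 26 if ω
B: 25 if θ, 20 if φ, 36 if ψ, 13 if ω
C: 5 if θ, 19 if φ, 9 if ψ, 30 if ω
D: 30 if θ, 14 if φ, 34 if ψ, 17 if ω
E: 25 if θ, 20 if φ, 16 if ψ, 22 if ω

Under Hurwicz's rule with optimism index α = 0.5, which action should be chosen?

B

A: 0.5·26 + 0.5·4 = 15
B: 0.5·36 + 0.5·13 = 24.5
C: 0.5·30 + 0.5·5 = 17.5
D: 0.5·34 + 0.5·14 = 24
E: 0.5·25 + 0.5·16 = 20.5
Highest Hurwicz score = 24.5 → B.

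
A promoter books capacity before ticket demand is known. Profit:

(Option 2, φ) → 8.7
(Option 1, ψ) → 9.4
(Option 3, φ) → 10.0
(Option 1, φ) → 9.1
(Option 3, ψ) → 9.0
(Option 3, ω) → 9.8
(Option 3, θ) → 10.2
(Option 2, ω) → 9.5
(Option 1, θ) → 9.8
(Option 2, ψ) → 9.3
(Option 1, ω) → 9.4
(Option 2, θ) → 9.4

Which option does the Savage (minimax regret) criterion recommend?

Option 3

Column bests: θ=10.2, φ=10.0, ψ=9.4, ω=9.8.
Option 1 regrets: 0.4, 0.9, 0.0, 0.4 → max 0.9
Option 2 regrets: 0.8, 1.3, 0.1, 0.3 → max 1.3
Option 3 regrets: 0.0, 0.0, 0.4, 0.0 → max 0.4
Smallest max regret = 0.4 → Option 3.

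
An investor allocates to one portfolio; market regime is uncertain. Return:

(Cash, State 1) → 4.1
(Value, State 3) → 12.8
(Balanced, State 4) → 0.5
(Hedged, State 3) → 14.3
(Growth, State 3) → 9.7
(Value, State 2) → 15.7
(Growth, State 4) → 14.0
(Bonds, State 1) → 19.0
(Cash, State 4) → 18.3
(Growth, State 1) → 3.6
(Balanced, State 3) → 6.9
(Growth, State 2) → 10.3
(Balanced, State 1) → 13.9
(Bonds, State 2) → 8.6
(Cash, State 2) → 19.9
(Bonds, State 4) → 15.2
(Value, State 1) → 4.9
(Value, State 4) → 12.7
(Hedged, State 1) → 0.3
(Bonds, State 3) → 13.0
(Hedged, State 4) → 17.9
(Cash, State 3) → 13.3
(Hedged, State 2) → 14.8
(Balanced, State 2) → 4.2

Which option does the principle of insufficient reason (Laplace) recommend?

Bonds

Row averages: Hedged=11.825, Bonds=13.95, Cash=13.9, Growth=9.4, Balanced=6.375, Value=11.525
Highest average = 13.95 → Bonds.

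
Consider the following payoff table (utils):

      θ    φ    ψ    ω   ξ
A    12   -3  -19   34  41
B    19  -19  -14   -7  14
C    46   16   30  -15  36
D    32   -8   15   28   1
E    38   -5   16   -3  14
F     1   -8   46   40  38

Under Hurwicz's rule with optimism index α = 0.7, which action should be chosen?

A: 0.7·41 + 0.3·(-19) = 23
B: 0.7·19 + 0.3·(-19) = 7.6
C: 0.7·46 + 0.3·(-15) = 27.7
D: 0.7·32 + 0.3·(-8) = 20
E: 0.7·38 + 0.3·(-5) = 25.1
F: 0.7·46 + 0.3·(-8) = 29.8
Highest Hurwicz score = 29.8 → F.

F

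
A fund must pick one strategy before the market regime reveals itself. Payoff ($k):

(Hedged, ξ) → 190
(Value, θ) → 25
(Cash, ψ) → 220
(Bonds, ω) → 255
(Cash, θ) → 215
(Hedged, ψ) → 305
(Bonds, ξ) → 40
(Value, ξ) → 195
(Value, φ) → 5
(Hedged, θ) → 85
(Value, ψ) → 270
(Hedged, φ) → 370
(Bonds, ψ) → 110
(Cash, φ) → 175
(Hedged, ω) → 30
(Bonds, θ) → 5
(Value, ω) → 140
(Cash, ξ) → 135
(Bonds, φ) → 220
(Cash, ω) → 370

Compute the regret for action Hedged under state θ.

Best payoff under θ is 215.
Regret = 215 − 85 = 130.

130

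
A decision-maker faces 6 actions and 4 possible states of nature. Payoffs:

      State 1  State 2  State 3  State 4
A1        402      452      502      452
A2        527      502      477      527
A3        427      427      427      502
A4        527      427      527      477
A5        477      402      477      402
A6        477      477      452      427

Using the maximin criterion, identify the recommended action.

Row minima: A1=402, A2=477, A3=427, A4=427, A5=402, A6=427
Best worst-case = 477 → A2.

A2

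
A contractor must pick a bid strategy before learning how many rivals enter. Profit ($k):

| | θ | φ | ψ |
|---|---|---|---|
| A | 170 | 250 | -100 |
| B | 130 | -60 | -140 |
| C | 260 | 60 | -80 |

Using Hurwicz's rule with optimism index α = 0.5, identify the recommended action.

C

A: 0.5·250 + 0.5·(-100) = 75
B: 0.5·130 + 0.5·(-140) = -5
C: 0.5·260 + 0.5·(-80) = 90
Highest Hurwicz score = 90 → C.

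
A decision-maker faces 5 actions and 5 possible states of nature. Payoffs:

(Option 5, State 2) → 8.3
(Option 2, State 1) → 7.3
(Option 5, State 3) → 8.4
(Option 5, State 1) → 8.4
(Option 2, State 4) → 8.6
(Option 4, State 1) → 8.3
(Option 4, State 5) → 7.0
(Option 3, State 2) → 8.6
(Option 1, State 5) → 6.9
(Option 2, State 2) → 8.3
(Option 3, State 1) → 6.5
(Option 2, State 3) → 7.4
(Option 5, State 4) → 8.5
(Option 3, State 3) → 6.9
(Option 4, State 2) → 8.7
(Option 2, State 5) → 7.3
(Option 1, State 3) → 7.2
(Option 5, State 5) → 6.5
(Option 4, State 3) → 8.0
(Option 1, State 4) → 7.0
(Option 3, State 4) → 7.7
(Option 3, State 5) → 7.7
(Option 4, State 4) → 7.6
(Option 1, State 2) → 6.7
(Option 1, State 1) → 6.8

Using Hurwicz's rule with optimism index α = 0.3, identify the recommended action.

Option 1: 0.3·7.2 + 0.7·6.7 = 6.85
Option 2: 0.3·8.6 + 0.7·7.3 = 7.69
Option 3: 0.3·8.6 + 0.7·6.5 = 7.13
Option 4: 0.3·8.7 + 0.7·7.0 = 7.51
Option 5: 0.3·8.5 + 0.7·6.5 = 7.1
Highest Hurwicz score = 7.69 → Option 2.

Option 2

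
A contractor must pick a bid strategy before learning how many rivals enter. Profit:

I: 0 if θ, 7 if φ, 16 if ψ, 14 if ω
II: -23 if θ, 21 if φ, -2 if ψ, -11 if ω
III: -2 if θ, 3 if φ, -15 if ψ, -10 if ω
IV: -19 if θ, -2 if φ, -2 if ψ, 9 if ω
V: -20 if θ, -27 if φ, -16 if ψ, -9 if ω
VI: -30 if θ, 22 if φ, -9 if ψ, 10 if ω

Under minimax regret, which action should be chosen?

Column bests: θ=0, φ=22, ψ=16, ω=14.
I regrets: 0, 15, 0, 0 → max 15
II regrets: 23, 1, 18, 25 → max 25
III regrets: 2, 19, 31, 24 → max 31
IV regrets: 19, 24, 18, 5 → max 24
V regrets: 20, 49, 32, 23 → max 49
VI regrets: 30, 0, 25, 4 → max 30
Smallest max regret = 15 → I.

I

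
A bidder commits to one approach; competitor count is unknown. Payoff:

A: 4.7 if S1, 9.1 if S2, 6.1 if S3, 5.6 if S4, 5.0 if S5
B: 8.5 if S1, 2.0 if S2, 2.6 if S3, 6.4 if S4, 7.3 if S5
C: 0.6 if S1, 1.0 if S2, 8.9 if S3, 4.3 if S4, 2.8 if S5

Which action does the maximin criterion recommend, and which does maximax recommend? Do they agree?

maximin → A; maximax → A (agree)

Row minima: A=4.7, B=2.0, C=0.6
Best worst-case = 4.7 → A.
Row maxima: A=9.1, B=8.5, C=8.9
Best best-case = 9.1 → A.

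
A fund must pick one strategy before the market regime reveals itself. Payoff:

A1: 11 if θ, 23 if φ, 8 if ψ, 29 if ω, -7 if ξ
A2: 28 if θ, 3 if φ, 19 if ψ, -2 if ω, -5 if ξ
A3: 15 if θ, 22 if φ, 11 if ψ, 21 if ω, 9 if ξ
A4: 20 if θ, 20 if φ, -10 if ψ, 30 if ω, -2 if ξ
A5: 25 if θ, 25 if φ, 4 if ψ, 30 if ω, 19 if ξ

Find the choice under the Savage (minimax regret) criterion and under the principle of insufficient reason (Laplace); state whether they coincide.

minimax regret → A3; laplace → A5 (disagree)

Column bests: θ=28, φ=25, ψ=19, ω=30, ξ=19.
A1 regrets: 17, 2, 11, 1, 26 → max 26
A2 regrets: 0, 22, 0, 32, 24 → max 32
A3 regrets: 13, 3, 8, 9, 10 → max 13
A4 regrets: 8, 5, 29, 0, 21 → max 29
A5 regrets: 3, 0, 15, 0, 0 → max 15
Smallest max regret = 13 → A3.
Row averages: A1=12.8, A2=8.6, A3=15.6, A4=11.6, A5=20.6
Highest average = 20.6 → A5.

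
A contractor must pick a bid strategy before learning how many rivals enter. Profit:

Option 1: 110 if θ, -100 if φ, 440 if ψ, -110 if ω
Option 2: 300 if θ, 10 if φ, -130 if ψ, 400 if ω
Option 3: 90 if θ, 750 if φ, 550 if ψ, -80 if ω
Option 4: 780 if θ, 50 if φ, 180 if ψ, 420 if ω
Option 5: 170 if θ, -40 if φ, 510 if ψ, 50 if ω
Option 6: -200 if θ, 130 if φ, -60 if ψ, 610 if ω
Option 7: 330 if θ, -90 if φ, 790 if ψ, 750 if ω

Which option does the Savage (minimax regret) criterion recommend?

Column bests: θ=780, φ=750, ψ=790, ω=750.
Option 1 regrets: 670, 850, 350, 860 → max 860
Option 2 regrets: 480, 740, 920, 350 → max 920
Option 3 regrets: 690, 0, 240, 830 → max 830
Option 4 regrets: 0, 700, 610, 330 → max 700
Option 5 regrets: 610, 790, 280, 700 → max 790
Option 6 regrets: 980, 620, 850, 140 → max 980
Option 7 regrets: 450, 840, 0, 0 → max 840
Smallest max regret = 700 → Option 4.

Option 4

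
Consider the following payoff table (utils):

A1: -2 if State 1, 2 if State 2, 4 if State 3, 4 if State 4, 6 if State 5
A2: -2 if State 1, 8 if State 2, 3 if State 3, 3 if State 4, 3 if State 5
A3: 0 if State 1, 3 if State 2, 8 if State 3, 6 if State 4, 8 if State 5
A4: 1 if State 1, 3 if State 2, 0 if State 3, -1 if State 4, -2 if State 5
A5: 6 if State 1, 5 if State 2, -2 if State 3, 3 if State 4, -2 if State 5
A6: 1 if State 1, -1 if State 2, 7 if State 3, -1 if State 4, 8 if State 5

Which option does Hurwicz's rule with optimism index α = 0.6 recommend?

A1: 0.6·6 + 0.4·(-2) = 2.8
A2: 0.6·8 + 0.4·(-2) = 4
A3: 0.6·8 + 0.4·0 = 4.8
A4: 0.6·3 + 0.4·(-2) = 1
A5: 0.6·6 + 0.4·(-2) = 2.8
A6: 0.6·8 + 0.4·(-1) = 4.4
Highest Hurwicz score = 4.8 → A3.

A3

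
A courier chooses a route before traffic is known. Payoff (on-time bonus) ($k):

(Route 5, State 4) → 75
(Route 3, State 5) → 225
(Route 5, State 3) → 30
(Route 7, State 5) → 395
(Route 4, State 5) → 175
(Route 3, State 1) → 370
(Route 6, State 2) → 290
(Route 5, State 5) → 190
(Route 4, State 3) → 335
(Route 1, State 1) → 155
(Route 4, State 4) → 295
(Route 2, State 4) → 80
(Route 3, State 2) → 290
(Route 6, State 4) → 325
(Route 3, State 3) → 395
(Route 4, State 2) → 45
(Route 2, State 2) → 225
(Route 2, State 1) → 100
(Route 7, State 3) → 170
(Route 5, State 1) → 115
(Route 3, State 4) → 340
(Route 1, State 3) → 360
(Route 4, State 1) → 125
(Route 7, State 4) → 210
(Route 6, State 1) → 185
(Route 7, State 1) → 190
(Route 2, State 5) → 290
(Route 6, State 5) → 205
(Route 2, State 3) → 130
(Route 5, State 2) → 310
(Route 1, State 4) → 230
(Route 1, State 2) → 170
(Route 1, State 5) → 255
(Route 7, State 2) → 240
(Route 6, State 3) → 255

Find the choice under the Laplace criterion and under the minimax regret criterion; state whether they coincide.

Row averages: Route 1=234, Route 2=165, Route 3=324, Route 4=195, Route 5=144, Route 6=252, Route 7=241
Highest average = 324 → Route 3.
Column bests: State 1=370, State 2=310, State 3=395, State 4=340, State 5=395.
Route 1 regrets: 215, 140, 35, 110, 140 → max 215
Route 2 regrets: 270, 85, 265, 260, 105 → max 270
Route 3 regrets: 0, 20, 0, 0, 170 → max 170
Route 4 regrets: 245, 265, 60, 45, 220 → max 265
Route 5 regrets: 255, 0, 365, 265, 205 → max 365
Route 6 regrets: 185, 20, 140, 15, 190 → max 190
Route 7 regrets: 180, 70, 225, 130, 0 → max 225
Smallest max regret = 170 → Route 3.

laplace → Route 3; minimax regret → Route 3 (agree)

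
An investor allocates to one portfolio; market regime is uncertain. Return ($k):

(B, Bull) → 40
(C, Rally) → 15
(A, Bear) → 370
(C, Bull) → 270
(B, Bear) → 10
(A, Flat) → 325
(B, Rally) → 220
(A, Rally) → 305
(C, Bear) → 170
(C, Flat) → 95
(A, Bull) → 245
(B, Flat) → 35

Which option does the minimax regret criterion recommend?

A

Column bests: Bear=370, Flat=325, Bull=270, Rally=305.
A regrets: 0, 0, 25, 0 → max 25
B regrets: 360, 290, 230, 85 → max 360
C regrets: 200, 230, 0, 290 → max 290
Smallest max regret = 25 → A.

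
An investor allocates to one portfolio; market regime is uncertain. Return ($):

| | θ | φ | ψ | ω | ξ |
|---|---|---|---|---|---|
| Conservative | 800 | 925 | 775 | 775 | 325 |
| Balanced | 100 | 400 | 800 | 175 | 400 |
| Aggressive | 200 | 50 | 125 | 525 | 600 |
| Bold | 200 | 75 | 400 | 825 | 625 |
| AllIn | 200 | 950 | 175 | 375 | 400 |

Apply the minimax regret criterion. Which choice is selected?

Column bests: θ=800, φ=950, ψ=800, ω=825, ξ=625.
Conservative regrets: 0, 25, 25, 50, 300 → max 300
Balanced regrets: 700, 550, 0, 650, 225 → max 700
Aggressive regrets: 600, 900, 675, 300, 25 → max 900
Bold regrets: 600, 875, 400, 0, 0 → max 875
AllIn regrets: 600, 0, 625, 450, 225 → max 625
Smallest max regret = 300 → Conservative.

Conservative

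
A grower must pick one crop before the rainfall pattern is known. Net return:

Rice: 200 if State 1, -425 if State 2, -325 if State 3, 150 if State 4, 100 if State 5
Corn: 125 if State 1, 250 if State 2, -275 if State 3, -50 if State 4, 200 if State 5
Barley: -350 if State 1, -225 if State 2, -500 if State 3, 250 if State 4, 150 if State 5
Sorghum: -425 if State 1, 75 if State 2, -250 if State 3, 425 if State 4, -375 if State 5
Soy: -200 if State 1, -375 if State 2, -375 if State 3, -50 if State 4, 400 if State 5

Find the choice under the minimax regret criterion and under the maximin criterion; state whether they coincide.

Column bests: State 1=200, State 2=250, State 3=-250, State 4=425, State 5=400.
Rice regrets: 0, 675, 75, 275, 300 → max 675
Corn regrets: 75, 0, 25, 475, 200 → max 475
Barley regrets: 550, 475, 250, 175, 250 → max 550
Sorghum regrets: 625, 175, 0, 0, 775 → max 775
Soy regrets: 400, 625, 125, 475, 0 → max 625
Smallest max regret = 475 → Corn.
Row minima: Rice=-425, Corn=-275, Barley=-500, Sorghum=-425, Soy=-375
Best worst-case = -275 → Corn.

minimax regret → Corn; maximin → Corn (agree)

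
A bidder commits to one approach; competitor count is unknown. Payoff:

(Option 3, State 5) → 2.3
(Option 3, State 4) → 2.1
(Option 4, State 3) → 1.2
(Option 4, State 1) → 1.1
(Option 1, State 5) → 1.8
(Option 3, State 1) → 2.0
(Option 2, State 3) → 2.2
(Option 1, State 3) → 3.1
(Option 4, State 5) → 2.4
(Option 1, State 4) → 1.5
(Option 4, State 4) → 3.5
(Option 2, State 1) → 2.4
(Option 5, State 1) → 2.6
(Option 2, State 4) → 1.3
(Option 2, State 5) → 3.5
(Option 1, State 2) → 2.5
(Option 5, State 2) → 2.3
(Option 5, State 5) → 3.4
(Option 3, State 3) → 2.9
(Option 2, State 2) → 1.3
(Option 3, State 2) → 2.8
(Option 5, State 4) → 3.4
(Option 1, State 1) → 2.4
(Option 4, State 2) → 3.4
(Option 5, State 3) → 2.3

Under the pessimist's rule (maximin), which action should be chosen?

Option 5

Row minima: Option 1=1.5, Option 2=1.3, Option 3=2.0, Option 4=1.1, Option 5=2.3
Best worst-case = 2.3 → Option 5.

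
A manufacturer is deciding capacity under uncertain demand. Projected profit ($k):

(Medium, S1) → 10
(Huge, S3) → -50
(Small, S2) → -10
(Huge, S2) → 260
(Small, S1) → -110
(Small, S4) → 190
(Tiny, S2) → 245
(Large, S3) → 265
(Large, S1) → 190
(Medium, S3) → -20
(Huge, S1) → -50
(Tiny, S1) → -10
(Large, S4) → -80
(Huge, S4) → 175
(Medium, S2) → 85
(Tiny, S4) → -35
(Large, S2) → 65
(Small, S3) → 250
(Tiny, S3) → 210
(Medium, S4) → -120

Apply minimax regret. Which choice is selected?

Column bests: S1=190, S2=260, S3=265, S4=190.
Tiny regrets: 200, 15, 55, 225 → max 225
Small regrets: 300, 270, 15, 0 → max 300
Medium regrets: 180, 175, 285, 310 → max 310
Large regrets: 0, 195, 0, 270 → max 270
Huge regrets: 240, 0, 315, 15 → max 315
Smallest max regret = 225 → Tiny.

Tiny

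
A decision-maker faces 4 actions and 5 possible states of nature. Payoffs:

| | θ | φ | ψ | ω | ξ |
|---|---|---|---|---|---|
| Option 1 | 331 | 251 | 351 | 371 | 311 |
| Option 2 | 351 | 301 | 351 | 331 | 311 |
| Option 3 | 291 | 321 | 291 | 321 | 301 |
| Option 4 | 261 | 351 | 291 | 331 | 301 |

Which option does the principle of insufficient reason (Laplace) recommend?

Row averages: Option 1=323, Option 2=329, Option 3=305, Option 4=307
Highest average = 329 → Option 2.

Option 2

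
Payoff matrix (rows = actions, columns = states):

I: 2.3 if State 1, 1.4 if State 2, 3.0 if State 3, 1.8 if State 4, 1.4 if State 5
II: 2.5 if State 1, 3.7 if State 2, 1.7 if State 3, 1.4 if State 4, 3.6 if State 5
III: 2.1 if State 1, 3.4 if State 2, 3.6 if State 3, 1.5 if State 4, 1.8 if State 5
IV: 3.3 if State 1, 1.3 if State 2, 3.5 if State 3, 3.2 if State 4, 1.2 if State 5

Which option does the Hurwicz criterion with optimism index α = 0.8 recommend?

I: 0.8·3.0 + 0.2·1.4 = 2.68
II: 0.8·3.7 + 0.2·1.4 = 3.24
III: 0.8·3.6 + 0.2·1.5 = 3.18
IV: 0.8·3.5 + 0.2·1.2 = 3.04
Highest Hurwicz score = 3.24 → II.

II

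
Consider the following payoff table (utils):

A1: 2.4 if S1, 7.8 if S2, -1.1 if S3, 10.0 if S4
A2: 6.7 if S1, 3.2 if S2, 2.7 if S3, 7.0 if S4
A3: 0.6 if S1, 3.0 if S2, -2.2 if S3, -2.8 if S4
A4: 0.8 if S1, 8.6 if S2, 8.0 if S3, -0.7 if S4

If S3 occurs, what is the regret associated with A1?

Best payoff under S3 is 8.0.
Regret = 8.0 − (-1.1) = 9.1.

9.1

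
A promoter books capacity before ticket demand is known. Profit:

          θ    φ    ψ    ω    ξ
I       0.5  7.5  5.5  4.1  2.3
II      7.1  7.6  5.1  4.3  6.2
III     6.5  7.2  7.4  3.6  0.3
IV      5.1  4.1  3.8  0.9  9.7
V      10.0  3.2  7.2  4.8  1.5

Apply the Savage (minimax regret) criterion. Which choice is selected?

Column bests: θ=10.0, φ=7.6, ψ=7.4, ω=4.8, ξ=9.7.
I regrets: 9.5, 0.1, 1.9, 0.7, 7.4 → max 9.5
II regrets: 2.9, 0.0, 2.3, 0.5, 3.5 → max 3.5
III regrets: 3.5, 0.4, 0.0, 1.2, 9.4 → max 9.4
IV regrets: 4.9, 3.5, 3.6, 3.9, 0.0 → max 4.9
V regrets: 0.0, 4.4, 0.2, 0.0, 8.2 → max 8.2
Smallest max regret = 3.5 → II.

II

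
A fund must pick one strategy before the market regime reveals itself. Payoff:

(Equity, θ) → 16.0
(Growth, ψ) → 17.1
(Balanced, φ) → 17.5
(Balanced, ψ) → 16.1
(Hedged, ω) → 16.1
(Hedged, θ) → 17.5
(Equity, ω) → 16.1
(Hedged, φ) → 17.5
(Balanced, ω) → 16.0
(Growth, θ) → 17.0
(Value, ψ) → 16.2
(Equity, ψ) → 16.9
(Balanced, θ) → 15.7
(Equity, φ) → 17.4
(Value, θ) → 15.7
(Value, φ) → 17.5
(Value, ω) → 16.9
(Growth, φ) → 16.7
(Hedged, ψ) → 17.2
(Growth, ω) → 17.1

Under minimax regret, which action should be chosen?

Growth

Column bests: θ=17.5, φ=17.5, ψ=17.2, ω=17.1.
Equity regrets: 1.5, 0.1, 0.3, 1.0 → max 1.5
Growth regrets: 0.5, 0.8, 0.1, 0.0 → max 0.8
Value regrets: 1.8, 0.0, 1.0, 0.2 → max 1.8
Balanced regrets: 1.8, 0.0, 1.1, 1.1 → max 1.8
Hedged regrets: 0.0, 0.0, 0.0, 1.0 → max 1.0
Smallest max regret = 0.8 → Growth.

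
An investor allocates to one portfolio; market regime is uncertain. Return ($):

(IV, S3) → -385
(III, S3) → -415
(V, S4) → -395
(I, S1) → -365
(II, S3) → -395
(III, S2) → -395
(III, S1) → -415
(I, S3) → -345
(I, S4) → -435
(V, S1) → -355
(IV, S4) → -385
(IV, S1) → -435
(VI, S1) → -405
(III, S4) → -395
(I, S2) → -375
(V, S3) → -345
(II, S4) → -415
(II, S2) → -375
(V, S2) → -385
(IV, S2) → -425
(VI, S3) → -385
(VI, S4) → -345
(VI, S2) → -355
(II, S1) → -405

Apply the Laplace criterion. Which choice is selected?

V

Row averages: I=-380, II=-397.5, III=-405, IV=-407.5, V=-370, VI=-372.5
Highest average = -370 → V.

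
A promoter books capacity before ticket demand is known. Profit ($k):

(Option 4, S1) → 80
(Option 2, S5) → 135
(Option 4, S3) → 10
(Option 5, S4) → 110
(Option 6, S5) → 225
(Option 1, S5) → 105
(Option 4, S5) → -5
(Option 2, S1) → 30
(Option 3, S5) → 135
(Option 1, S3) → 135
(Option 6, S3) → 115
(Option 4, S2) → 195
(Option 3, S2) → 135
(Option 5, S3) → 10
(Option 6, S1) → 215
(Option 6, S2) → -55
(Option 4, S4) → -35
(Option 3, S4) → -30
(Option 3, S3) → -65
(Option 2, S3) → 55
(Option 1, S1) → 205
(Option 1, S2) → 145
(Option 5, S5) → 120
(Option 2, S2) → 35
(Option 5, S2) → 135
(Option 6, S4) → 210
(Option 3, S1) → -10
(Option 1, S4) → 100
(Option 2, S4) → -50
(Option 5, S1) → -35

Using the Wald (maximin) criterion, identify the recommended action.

Row minima: Option 1=100, Option 2=-50, Option 3=-65, Option 4=-35, Option 5=-35, Option 6=-55
Best worst-case = 100 → Option 1.

Option 1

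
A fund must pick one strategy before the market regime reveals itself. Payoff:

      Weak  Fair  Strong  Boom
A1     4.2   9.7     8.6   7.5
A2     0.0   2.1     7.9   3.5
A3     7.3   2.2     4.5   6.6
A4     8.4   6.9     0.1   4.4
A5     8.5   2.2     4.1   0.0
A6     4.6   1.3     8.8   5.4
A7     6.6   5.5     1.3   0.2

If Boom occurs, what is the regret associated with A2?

Best payoff under Boom is 7.5.
Regret = 7.5 − 3.5 = 4.0.

4.0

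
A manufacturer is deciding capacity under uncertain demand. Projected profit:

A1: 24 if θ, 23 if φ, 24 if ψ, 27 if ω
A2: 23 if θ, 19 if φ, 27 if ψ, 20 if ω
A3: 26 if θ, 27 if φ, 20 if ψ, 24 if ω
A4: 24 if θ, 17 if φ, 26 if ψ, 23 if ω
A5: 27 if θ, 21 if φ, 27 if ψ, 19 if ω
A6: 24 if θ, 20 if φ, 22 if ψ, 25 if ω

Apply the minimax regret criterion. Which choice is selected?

A1

Column bests: θ=27, φ=27, ψ=27, ω=27.
A1 regrets: 3, 4, 3, 0 → max 4
A2 regrets: 4, 8, 0, 7 → max 8
A3 regrets: 1, 0, 7, 3 → max 7
A4 regrets: 3, 10, 1, 4 → max 10
A5 regrets: 0, 6, 0, 8 → max 8
A6 regrets: 3, 7, 5, 2 → max 7
Smallest max regret = 4 → A1.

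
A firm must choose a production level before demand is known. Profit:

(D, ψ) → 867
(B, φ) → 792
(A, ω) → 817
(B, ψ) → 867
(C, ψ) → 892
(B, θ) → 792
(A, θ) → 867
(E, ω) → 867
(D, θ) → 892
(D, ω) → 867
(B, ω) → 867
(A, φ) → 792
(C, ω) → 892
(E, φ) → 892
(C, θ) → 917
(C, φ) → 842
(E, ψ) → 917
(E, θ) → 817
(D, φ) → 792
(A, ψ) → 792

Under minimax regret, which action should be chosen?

Column bests: θ=917, φ=892, ψ=917, ω=892.
A regrets: 50, 100, 125, 75 → max 125
B regrets: 125, 100, 50, 25 → max 125
C regrets: 0, 50, 25, 0 → max 50
D regrets: 25, 100, 50, 25 → max 100
E regrets: 100, 0, 0, 25 → max 100
Smallest max regret = 50 → C.

C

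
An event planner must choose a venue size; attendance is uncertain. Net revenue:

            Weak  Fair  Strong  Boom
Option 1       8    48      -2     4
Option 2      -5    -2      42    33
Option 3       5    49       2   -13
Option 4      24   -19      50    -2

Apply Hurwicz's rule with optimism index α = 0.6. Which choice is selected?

Option 1: 0.6·48 + 0.4·(-2) = 28
Option 2: 0.6·42 + 0.4·(-5) = 23.2
Option 3: 0.6·49 + 0.4·(-13) = 24.2
Option 4: 0.6·50 + 0.4·(-19) = 22.4
Highest Hurwicz score = 28 → Option 1.

Option 1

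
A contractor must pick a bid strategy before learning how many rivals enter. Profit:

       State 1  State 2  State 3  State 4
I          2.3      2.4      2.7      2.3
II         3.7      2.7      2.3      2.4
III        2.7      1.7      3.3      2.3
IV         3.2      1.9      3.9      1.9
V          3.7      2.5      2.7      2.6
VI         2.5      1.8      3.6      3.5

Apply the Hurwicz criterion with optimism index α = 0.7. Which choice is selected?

I: 0.7·2.7 + 0.3·2.3 = 2.58
II: 0.7·3.7 + 0.3·2.3 = 3.28
III: 0.7·3.3 + 0.3·1.7 = 2.82
IV: 0.7·3.9 + 0.3·1.9 = 3.3
V: 0.7·3.7 + 0.3·2.5 = 3.34
VI: 0.7·3.6 + 0.3·1.8 = 3.06
Highest Hurwicz score = 3.34 → V.

V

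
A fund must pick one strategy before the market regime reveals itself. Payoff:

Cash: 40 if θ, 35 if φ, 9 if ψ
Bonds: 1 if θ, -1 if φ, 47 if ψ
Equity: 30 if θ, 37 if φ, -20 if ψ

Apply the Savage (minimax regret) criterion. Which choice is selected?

Cash

Column bests: θ=40, φ=37, ψ=47.
Cash regrets: 0, 2, 38 → max 38
Bonds regrets: 39, 38, 0 → max 39
Equity regrets: 10, 0, 67 → max 67
Smallest max regret = 38 → Cash.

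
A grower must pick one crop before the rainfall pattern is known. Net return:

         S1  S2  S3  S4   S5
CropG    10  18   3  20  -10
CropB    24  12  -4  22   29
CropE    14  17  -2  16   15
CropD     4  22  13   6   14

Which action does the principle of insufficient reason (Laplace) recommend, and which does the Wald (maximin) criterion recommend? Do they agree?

laplace → CropB; maximin → CropD (disagree)

Row averages: CropG=8.2, CropB=16.6, CropE=12, CropD=11.8
Highest average = 16.6 → CropB.
Row minima: CropG=-10, CropB=-4, CropE=-2, CropD=4
Best worst-case = 4 → CropD.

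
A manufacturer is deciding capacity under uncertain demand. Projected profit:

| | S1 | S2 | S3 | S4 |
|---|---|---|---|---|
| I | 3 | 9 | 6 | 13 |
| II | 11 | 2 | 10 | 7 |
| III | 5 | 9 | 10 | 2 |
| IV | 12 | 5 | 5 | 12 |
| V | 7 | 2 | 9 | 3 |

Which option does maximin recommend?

Row minima: I=3, II=2, III=2, IV=5, V=2
Best worst-case = 5 → IV.

IV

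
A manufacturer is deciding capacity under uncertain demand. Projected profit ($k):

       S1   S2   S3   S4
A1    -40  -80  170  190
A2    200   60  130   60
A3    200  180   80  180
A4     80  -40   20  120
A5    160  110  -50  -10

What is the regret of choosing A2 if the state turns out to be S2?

120

Best payoff under S2 is 180.
Regret = 180 − 60 = 120.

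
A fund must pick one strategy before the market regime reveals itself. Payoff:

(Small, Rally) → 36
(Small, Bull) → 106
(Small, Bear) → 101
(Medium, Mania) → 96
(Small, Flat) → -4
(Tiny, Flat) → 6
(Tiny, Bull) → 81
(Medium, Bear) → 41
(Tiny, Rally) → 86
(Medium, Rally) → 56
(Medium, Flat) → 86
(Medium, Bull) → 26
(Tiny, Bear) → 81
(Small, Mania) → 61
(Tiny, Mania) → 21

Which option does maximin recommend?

Row minima: Tiny=6, Small=-4, Medium=26
Best worst-case = 26 → Medium.

Medium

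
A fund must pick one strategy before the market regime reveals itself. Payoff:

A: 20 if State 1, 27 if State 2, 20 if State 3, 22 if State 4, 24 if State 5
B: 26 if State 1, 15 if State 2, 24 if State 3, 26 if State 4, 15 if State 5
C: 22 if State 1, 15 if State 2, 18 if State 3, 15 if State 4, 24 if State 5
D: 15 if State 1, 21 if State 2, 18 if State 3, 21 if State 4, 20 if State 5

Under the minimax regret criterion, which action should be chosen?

Column bests: State 1=26, State 2=27, State 3=24, State 4=26, State 5=24.
A regrets: 6, 0, 4, 4, 0 → max 6
B regrets: 0, 12, 0, 0, 9 → max 12
C regrets: 4, 12, 6, 11, 0 → max 12
D regrets: 11, 6, 6, 5, 4 → max 11
Smallest max regret = 6 → A.

A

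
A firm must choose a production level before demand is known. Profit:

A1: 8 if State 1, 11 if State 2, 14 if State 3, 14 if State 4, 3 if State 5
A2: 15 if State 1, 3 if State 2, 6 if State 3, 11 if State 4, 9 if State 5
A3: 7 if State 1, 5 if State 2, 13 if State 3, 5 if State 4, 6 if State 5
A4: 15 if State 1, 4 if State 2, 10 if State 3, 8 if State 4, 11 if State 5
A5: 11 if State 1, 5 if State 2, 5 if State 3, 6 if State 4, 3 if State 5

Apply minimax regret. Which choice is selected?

A4

Column bests: State 1=15, State 2=11, State 3=14, State 4=14, State 5=11.
A1 regrets: 7, 0, 0, 0, 8 → max 8
A2 regrets: 0, 8, 8, 3, 2 → max 8
A3 regrets: 8, 6, 1, 9, 5 → max 9
A4 regrets: 0, 7, 4, 6, 0 → max 7
A5 regrets: 4, 6, 9, 8, 8 → max 9
Smallest max regret = 7 → A4.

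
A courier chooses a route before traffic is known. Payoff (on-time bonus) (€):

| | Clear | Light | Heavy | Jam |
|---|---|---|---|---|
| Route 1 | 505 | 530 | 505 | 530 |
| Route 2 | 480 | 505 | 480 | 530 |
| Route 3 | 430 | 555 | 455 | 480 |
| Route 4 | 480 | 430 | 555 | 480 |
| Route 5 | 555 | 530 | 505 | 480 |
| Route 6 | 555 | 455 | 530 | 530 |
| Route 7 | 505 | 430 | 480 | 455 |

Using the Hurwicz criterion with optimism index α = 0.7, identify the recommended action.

Route 1: 0.7·530 + 0.3·505 = 522.5
Route 2: 0.7·530 + 0.3·480 = 515
Route 3: 0.7·555 + 0.3·430 = 517.5
Route 4: 0.7·555 + 0.3·430 = 517.5
Route 5: 0.7·555 + 0.3·480 = 532.5
Route 6: 0.7·555 + 0.3·455 = 525
Route 7: 0.7·505 + 0.3·430 = 482.5
Highest Hurwicz score = 532.5 → Route 5.

Route 5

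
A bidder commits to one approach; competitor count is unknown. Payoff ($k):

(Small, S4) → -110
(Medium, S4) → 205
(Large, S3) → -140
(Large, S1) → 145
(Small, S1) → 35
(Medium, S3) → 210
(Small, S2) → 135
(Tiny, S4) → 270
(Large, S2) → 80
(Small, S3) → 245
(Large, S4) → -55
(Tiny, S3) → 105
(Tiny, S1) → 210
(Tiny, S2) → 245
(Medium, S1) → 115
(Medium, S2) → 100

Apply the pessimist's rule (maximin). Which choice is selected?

Row minima: Tiny=105, Small=-110, Medium=100, Large=-140
Best worst-case = 105 → Tiny.

Tiny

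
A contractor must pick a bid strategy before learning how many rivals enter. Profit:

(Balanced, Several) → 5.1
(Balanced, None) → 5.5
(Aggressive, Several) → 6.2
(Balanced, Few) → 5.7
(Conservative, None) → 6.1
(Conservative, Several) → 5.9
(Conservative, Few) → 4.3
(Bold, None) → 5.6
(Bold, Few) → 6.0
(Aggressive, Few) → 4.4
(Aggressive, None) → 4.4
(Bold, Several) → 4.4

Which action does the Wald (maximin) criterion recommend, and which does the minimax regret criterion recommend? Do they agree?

maximin → Balanced; minimax regret → Balanced (agree)

Row minima: Conservative=4.3, Balanced=5.1, Aggressive=4.4, Bold=4.4
Best worst-case = 5.1 → Balanced.
Column bests: None=6.1, Few=6.0, Several=6.2.
Conservative regrets: 0.0, 1.7, 0.3 → max 1.7
Balanced regrets: 0.6, 0.3, 1.1 → max 1.1
Aggressive regrets: 1.7, 1.6, 0.0 → max 1.7
Bold regrets: 0.5, 0.0, 1.8 → max 1.8
Smallest max regret = 1.1 → Balanced.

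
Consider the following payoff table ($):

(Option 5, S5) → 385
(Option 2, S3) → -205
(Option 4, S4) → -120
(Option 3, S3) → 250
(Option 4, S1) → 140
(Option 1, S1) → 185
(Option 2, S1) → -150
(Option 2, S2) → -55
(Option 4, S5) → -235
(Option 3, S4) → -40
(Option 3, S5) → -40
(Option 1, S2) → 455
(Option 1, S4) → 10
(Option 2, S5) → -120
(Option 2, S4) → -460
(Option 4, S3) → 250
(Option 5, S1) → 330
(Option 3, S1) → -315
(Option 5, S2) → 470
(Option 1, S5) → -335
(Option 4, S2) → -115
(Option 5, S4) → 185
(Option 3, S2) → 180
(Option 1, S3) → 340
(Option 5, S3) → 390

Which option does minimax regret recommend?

Option 5

Column bests: S1=330, S2=470, S3=390, S4=185, S5=385.
Option 1 regrets: 145, 15, 50, 175, 720 → max 720
Option 2 regrets: 480, 525, 595, 645, 505 → max 645
Option 3 regrets: 645, 290, 140, 225, 425 → max 645
Option 4 regrets: 190, 585, 140, 305, 620 → max 620
Option 5 regrets: 0, 0, 0, 0, 0 → max 0
Smallest max regret = 0 → Option 5.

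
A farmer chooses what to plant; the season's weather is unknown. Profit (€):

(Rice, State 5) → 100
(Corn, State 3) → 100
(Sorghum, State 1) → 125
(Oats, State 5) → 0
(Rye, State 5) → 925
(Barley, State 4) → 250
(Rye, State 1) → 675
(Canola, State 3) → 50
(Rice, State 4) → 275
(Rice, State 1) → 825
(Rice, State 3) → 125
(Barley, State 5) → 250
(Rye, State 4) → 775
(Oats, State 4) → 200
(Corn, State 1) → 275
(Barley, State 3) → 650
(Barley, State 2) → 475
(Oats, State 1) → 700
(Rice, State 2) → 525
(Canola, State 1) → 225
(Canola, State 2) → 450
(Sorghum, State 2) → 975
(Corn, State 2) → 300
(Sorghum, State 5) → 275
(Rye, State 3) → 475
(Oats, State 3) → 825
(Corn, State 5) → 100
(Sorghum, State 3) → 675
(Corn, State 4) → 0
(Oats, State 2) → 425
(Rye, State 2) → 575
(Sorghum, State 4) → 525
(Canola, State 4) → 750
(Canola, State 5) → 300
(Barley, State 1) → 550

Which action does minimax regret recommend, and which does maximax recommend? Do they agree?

Column bests: State 1=825, State 2=975, State 3=825, State 4=775, State 5=925.
Barley regrets: 275, 500, 175, 525, 675 → max 675
Rye regrets: 150, 400, 350, 0, 0 → max 400
Oats regrets: 125, 550, 0, 575, 925 → max 925
Rice regrets: 0, 450, 700, 500, 825 → max 825
Corn regrets: 550, 675, 725, 775, 825 → max 825
Sorghum regrets: 700, 0, 150, 250, 650 → max 700
Canola regrets: 600, 525, 775, 25, 625 → max 775
Smallest max regret = 400 → Rye.
Row maxima: Barley=650, Rye=925, Oats=825, Rice=825, Corn=300, Sorghum=975, Canola=750
Best best-case = 975 → Sorghum.

minimax regret → Rye; maximax → Sorghum (disagree)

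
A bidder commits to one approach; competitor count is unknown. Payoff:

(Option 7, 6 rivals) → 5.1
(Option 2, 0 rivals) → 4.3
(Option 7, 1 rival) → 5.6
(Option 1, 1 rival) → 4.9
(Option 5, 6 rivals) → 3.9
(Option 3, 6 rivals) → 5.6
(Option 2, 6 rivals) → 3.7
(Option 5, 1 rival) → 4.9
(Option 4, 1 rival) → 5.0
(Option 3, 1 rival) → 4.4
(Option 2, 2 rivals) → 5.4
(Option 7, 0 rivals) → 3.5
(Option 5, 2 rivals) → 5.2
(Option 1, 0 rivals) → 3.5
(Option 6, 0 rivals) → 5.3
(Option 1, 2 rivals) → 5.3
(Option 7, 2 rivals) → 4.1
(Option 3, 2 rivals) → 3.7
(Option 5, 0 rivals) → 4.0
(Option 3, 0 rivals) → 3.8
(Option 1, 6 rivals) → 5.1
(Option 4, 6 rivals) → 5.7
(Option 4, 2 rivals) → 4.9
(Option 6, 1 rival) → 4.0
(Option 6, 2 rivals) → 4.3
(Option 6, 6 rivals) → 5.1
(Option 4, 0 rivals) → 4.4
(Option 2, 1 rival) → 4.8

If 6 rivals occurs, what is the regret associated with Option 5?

Best payoff under 6 rivals is 5.7.
Regret = 5.7 − 3.9 = 1.8.

1.8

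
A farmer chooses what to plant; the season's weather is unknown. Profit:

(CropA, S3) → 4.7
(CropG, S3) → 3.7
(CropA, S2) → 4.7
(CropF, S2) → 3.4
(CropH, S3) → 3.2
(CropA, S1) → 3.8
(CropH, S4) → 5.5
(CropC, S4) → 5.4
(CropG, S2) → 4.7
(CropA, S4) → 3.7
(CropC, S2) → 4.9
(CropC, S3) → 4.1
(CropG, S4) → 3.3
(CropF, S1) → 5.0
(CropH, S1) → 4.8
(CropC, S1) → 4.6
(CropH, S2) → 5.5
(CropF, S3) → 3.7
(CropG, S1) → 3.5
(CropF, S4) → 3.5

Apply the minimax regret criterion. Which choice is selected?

Column bests: S1=5.0, S2=5.5, S3=4.7, S4=5.5.
CropG regrets: 1.5, 0.8, 1.0, 2.2 → max 2.2
CropF regrets: 0.0, 2.1, 1.0, 2.0 → max 2.1
CropH regrets: 0.2, 0.0, 1.5, 0.0 → max 1.5
CropA regrets: 1.2, 0.8, 0.0, 1.8 → max 1.8
CropC regrets: 0.4, 0.6, 0.6, 0.1 → max 0.6
Smallest max regret = 0.6 → CropC.

CropC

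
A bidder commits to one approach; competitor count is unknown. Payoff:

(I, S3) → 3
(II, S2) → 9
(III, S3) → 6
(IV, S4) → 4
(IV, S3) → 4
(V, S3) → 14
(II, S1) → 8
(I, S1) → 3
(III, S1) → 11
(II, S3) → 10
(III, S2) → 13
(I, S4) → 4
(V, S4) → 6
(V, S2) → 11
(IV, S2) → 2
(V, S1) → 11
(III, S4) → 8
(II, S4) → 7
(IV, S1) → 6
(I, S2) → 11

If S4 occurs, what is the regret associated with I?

Best payoff under S4 is 8.
Regret = 8 − 4 = 4.

4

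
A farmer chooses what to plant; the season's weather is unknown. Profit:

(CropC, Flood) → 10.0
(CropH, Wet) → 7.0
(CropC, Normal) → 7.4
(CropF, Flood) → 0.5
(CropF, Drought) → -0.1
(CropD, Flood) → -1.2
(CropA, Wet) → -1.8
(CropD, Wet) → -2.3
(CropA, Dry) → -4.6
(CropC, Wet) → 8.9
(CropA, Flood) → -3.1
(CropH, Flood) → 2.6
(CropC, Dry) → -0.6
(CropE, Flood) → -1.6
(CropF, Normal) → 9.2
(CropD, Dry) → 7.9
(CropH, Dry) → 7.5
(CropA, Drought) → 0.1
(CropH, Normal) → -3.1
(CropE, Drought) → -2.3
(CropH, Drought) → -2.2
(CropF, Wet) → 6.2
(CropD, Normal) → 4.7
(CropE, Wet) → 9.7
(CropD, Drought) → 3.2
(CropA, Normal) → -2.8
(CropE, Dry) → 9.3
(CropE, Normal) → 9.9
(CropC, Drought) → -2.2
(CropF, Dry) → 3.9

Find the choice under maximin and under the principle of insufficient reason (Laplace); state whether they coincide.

maximin → CropF; laplace → CropE (disagree)

Row minima: CropE=-2.3, CropH=-3.1, CropD=-2.3, CropA=-4.6, CropC=-2.2, CropF=-0.1
Best worst-case = -0.1 → CropF.
Row averages: CropE=5, CropH=2.36, CropD=2.46, CropA=-2.44, CropC=4.7, CropF=3.94
Highest average = 5 → CropE.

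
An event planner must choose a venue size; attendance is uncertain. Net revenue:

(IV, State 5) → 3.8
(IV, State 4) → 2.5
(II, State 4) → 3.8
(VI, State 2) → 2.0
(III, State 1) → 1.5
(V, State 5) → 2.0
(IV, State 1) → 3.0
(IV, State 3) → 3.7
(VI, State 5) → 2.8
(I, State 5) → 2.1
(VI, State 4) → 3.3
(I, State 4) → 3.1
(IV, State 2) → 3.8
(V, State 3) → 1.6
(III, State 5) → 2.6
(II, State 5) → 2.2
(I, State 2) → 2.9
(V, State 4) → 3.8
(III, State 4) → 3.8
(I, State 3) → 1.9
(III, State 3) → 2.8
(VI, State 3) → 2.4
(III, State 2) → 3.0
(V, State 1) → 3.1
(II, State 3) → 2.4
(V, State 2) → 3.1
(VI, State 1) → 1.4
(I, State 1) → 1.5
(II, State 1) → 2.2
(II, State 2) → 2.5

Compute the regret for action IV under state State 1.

0.1

Best payoff under State 1 is 3.1.
Regret = 3.1 − 3.0 = 0.1.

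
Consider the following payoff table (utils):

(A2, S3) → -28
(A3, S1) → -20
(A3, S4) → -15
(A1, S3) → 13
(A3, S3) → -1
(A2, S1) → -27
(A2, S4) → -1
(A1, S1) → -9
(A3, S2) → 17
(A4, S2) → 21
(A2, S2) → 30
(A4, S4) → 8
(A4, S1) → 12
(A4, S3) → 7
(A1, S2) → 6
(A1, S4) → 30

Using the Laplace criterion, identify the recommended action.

Row averages: A1=10, A2=-6.5, A3=-4.75, A4=12
Highest average = 12 → A4.

A4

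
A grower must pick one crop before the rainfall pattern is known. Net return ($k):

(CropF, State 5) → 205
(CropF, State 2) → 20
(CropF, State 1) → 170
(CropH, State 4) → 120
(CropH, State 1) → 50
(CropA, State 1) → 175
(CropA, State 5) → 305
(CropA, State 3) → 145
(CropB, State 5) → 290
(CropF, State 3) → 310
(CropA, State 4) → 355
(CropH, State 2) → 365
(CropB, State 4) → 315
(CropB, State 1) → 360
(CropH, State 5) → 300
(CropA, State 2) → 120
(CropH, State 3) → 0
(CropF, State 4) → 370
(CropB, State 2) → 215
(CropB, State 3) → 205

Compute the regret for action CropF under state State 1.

190

Best payoff under State 1 is 360.
Regret = 360 − 170 = 190.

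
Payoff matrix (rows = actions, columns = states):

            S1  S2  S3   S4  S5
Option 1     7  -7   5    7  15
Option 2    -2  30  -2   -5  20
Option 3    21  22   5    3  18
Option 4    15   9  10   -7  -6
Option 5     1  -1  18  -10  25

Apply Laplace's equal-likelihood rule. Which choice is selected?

Row averages: Option 1=5.4, Option 2=8.2, Option 3=13.8, Option 4=4.2, Option 5=6.6
Highest average = 13.8 → Option 3.

Option 3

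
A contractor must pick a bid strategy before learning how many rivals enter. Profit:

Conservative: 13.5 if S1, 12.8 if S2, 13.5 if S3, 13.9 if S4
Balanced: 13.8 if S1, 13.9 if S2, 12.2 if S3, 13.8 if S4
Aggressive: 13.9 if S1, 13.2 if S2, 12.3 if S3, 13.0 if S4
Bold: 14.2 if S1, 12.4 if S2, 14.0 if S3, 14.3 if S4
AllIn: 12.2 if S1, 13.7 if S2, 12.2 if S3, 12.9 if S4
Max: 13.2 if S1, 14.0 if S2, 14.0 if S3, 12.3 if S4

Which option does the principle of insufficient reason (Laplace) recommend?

Bold

Row averages: Conservative=13.425, Balanced=13.425, Aggressive=13.1, Bold=13.725, AllIn=12.75, Max=13.375
Highest average = 13.725 → Bold.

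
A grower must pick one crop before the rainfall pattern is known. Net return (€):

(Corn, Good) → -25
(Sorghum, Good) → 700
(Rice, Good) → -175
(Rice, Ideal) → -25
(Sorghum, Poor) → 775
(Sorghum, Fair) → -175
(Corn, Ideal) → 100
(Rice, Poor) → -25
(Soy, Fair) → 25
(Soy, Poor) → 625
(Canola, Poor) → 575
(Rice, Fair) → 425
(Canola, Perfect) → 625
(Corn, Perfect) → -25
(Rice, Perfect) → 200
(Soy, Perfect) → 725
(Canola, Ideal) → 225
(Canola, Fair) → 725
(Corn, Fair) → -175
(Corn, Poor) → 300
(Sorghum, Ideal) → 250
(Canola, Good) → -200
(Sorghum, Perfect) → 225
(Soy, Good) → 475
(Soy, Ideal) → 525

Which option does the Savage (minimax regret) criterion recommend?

Column bests: Poor=775, Fair=725, Good=700, Ideal=525, Perfect=725.
Rice regrets: 800, 300, 875, 550, 525 → max 875
Sorghum regrets: 0, 900, 0, 275, 500 → max 900
Canola regrets: 200, 0, 900, 300, 100 → max 900
Soy regrets: 150, 700, 225, 0, 0 → max 700
Corn regrets: 475, 900, 725, 425, 750 → max 900
Smallest max regret = 700 → Soy.

Soy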